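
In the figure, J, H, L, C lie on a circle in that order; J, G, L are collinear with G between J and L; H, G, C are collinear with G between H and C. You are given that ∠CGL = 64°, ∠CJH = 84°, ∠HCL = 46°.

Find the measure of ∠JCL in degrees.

∠JCL = 72°

1. ∠CLJ = 70°  [△LGC]
2. ∠CLH = 96°  [cyclic JHLC, opposite ∠J+∠L]
3. ∠CHL = 38°  [△HLC]
4. ∠CJL = 38°  [same arc LC]
5. ∠JCL = 72°  [△JLC]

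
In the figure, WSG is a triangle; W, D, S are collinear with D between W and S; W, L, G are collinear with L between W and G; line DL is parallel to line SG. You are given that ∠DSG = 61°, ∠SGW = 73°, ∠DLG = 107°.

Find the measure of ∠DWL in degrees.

1. ∠GSW = 61°  [D on ray SW]
2. ∠GWS = 46°  [△WSG]
3. ∠DWL = 46°  [D on WS, L on WG]

∠DWL = 46°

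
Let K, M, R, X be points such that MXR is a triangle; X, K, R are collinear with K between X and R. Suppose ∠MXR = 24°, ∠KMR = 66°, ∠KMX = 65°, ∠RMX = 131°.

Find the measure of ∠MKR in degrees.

1. ∠KXM = 24°  [K on ray XR]
2. ∠MKX = 91°  [△MXK]
3. ∠MKR = 89°  [linear pair at K on XR]

∠MKR = 89°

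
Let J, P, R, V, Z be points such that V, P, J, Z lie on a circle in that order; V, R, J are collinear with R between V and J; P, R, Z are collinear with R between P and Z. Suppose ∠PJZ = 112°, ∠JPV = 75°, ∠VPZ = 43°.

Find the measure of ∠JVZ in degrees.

1. ∠JZV = 105°  [cyclic VPJZ, opposite ∠P+∠Z]
2. ∠VJZ = 43°  [same arc VZ]
3. ∠JVZ = 32°  [△VJZ]

∠JVZ = 32°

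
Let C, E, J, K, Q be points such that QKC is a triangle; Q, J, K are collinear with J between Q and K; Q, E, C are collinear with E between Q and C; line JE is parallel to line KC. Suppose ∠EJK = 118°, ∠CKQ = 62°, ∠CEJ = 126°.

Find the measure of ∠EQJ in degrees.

∠EQJ = 64°

1. ∠EJQ = 62°  [linear pair at J on QK]
2. ∠JEQ = 54°  [linear pair at E on QC]
3. ∠EQJ = 64°  [△QJE]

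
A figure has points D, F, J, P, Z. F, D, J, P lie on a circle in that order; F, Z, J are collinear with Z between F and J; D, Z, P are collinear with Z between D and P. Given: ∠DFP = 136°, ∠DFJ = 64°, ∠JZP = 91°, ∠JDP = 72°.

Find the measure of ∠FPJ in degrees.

∠FPJ = 83°

1. ∠DPJ = 64°  [same arc DJ]
2. ∠FJP = 25°  [△JZP]
3. ∠JFP = 72°  [same arc JP]
4. ∠FPJ = 83°  [△FJP]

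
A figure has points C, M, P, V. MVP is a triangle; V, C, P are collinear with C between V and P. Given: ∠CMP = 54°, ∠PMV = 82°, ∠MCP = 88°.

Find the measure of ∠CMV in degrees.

∠CMV = 28°

1. ∠CPM = 38°  [△MCP]
2. ∠MCV = 92°  [linear pair at C on VP]
3. ∠MPV = 38°  [C on ray PV]
4. ∠MVP = 60°  [△MVP]
5. ∠CVM = 60°  [C on ray VP]
6. ∠CMV = 28°  [△MVC]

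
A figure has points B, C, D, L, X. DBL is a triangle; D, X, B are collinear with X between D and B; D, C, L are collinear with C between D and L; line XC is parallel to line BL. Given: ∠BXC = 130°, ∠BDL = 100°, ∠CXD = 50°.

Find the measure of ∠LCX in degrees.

∠LCX = 150°

1. ∠CDX = 100°  [X on DB, C on DL]
2. ∠DCX = 30°  [△DXC]
3. ∠LCX = 150°  [linear pair at C on DL]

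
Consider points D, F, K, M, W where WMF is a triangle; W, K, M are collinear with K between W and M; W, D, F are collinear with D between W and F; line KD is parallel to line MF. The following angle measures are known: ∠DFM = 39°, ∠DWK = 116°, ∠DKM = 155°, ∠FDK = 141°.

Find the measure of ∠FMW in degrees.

1. ∠MFW = 39°  [D on ray FW]
2. ∠FWM = 116°  [K on WM, D on WF]
3. ∠FMW = 25°  [△WMF]

∠FMW = 25°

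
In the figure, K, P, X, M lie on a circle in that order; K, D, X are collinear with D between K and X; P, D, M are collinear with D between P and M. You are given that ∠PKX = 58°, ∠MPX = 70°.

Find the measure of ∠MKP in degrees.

1. ∠PMX = 58°  [same arc PX]
2. ∠MXP = 52°  [△PXM]
3. ∠MKP = 128°  [cyclic KPXM, opposite ∠K+∠X]

∠MKP = 128°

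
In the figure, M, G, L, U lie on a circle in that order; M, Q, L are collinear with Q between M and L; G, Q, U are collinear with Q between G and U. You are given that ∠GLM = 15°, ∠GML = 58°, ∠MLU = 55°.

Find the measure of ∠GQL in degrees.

1. ∠MGU = 55°  [same arc MU]
2. ∠GQM = 67°  [△MQG]
3. ∠GQL = 113°  [linear pair at Q on ML]

∠GQL = 113°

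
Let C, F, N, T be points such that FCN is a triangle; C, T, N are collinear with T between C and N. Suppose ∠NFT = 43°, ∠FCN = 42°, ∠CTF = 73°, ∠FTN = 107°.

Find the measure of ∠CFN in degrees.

∠CFN = 108°

1. ∠FNT = 30°  [△FTN]
2. ∠CNF = 30°  [T on ray NC]
3. ∠CFN = 108°  [△FCN]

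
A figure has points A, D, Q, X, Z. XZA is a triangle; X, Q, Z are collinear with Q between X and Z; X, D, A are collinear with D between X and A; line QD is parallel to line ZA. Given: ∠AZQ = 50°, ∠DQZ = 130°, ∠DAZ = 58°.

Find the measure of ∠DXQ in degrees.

∠DXQ = 72°

1. ∠AZX = 50°  [Q on ray ZX]
2. ∠XAZ = 58°  [D on ray AX]
3. ∠AXZ = 72°  [△XZA]
4. ∠DXQ = 72°  [Q on XZ, D on XA]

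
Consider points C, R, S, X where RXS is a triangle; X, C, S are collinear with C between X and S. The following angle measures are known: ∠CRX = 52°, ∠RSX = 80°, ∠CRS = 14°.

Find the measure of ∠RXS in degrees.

∠RXS = 34°

1. ∠CSR = 80°  [C on ray SX]
2. ∠RCS = 86°  [△RCS]
3. ∠RCX = 94°  [linear pair at C on XS]
4. ∠CXR = 34°  [△RXC]
5. ∠RXS = 34°  [C on ray XS]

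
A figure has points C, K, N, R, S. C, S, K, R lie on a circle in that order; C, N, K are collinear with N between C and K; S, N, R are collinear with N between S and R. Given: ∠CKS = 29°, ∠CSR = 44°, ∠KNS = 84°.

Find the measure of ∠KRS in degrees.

1. ∠CRS = 29°  [same arc CS]
2. ∠KSR = 67°  [△SNK]
3. ∠RCS = 107°  [△CSR]
4. ∠RKS = 73°  [cyclic CSKR, opposite ∠C+∠K]
5. ∠KRS = 40°  [△SKR]

∠KRS = 40°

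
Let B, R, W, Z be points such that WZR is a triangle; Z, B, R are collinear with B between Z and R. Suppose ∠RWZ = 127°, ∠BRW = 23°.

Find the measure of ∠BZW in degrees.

∠BZW = 30°

1. ∠WRZ = 23°  [B on ray RZ]
2. ∠RZW = 30°  [△WZR]
3. ∠BZW = 30°  [B on ray ZR]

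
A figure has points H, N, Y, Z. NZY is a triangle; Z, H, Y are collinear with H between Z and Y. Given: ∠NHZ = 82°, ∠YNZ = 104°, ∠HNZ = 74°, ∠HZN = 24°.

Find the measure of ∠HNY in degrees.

∠HNY = 30°

1. ∠NHY = 98°  [linear pair at H on ZY]
2. ∠NZY = 24°  [H on ray ZY]
3. ∠NYZ = 52°  [△NZY]
4. ∠HYN = 52°  [H on ray YZ]
5. ∠HNY = 30°  [△NHY]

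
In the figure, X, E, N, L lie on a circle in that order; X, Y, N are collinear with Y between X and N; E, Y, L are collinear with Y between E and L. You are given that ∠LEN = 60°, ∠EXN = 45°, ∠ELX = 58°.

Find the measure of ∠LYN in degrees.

1. ∠LXN = 60°  [same arc NL]
2. ∠LYX = 62°  [△XYL]
3. ∠LYN = 118°  [linear pair at Y on XN]

∠LYN = 118°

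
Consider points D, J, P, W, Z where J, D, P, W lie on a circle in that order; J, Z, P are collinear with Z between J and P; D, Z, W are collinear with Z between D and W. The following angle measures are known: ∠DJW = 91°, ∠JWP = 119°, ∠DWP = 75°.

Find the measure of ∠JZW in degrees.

1. ∠DPW = 89°  [cyclic JDPW, opposite ∠J+∠P]
2. ∠JDP = 61°  [cyclic JDPW, opposite ∠D+∠W]
3. ∠DJP = 75°  [same arc DP]
4. ∠PDW = 16°  [△DPW]
5. ∠DPJ = 44°  [△JDP]
6. ∠PJW = 16°  [same arc PW]
7. ∠DWJ = 44°  [same arc JD]
8. ∠JZW = 120°  [△JZW]

∠JZW = 120°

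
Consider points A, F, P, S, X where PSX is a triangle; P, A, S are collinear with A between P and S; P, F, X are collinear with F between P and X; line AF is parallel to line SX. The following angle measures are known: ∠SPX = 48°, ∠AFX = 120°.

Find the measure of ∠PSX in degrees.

∠PSX = 72°

1. ∠APF = 48°  [A on PS, F on PX]
2. ∠AFP = 60°  [linear pair at F on PX]
3. ∠FAP = 72°  [△PAF]
4. ∠PSX = 72°  [AF∥SX, corresponding at A]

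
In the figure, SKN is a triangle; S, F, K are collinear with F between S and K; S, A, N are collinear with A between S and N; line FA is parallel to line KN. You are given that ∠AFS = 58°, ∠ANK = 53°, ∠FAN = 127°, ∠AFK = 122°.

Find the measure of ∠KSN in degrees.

1. ∠NKS = 58°  [FA∥KN, corresponding at F]
2. ∠KNS = 53°  [A on ray NS]
3. ∠KSN = 69°  [△SKN]

∠KSN = 69°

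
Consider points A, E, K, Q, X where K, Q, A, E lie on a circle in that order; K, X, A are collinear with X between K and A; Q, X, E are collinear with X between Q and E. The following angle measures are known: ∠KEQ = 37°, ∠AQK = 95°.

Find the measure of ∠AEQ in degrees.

1. ∠KAQ = 37°  [same arc KQ]
2. ∠AKQ = 48°  [△KQA]
3. ∠AEQ = 48°  [same arc QA]

∠AEQ = 48°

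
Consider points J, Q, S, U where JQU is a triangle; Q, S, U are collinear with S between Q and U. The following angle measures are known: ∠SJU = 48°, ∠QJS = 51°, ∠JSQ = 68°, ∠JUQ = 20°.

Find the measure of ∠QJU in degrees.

∠QJU = 99°

1. ∠JQS = 61°  [△JQS]
2. ∠JQU = 61°  [S on ray QU]
3. ∠QJU = 99°  [△JQU]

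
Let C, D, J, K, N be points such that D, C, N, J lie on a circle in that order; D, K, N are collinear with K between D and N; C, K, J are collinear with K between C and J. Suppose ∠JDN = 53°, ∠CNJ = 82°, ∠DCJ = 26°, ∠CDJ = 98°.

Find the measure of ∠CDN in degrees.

∠CDN = 45°

1. ∠JCN = 53°  [same arc NJ]
2. ∠CJN = 45°  [△CNJ]
3. ∠CDN = 45°  [same arc CN]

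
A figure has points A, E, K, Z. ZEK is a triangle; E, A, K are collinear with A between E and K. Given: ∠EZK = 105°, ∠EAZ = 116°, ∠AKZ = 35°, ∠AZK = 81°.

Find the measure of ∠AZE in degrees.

1. ∠EKZ = 35°  [A on ray KE]
2. ∠KEZ = 40°  [△ZEK]
3. ∠AEZ = 40°  [A on ray EK]
4. ∠AZE = 24°  [△ZEA]

∠AZE = 24°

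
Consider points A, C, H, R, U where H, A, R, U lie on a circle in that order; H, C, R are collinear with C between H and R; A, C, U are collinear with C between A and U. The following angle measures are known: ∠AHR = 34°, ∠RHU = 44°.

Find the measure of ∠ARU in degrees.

1. ∠AUR = 34°  [same arc AR]
2. ∠RAU = 44°  [same arc RU]
3. ∠ARU = 102°  [△ARU]

∠ARU = 102°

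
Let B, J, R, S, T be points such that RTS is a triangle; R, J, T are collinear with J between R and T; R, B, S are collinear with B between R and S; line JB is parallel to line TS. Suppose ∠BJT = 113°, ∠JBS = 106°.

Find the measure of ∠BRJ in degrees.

1. ∠BJR = 67°  [linear pair at J on RT]
2. ∠JBR = 74°  [linear pair at B on RS]
3. ∠BRJ = 39°  [△RJB]

∠BRJ = 39°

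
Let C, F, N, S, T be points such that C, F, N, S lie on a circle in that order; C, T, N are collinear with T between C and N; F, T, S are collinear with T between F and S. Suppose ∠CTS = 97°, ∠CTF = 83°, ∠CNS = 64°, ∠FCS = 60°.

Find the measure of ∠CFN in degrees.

∠CFN = 91°

1. ∠CFS = 64°  [same arc CS]
2. ∠CSF = 56°  [△CFS]
3. ∠FCN = 33°  [△CTF]
4. ∠CNF = 56°  [same arc CF]
5. ∠CFN = 91°  [△CFN]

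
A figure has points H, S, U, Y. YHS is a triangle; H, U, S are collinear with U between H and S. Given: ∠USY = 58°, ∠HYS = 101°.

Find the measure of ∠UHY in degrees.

∠UHY = 21°

1. ∠HSY = 58°  [U on ray SH]
2. ∠SHY = 21°  [△YHS]
3. ∠UHY = 21°  [U on ray HS]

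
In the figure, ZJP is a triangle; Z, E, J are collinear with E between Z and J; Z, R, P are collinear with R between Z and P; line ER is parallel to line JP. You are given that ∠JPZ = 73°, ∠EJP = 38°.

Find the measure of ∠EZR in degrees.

∠EZR = 69°

1. ∠PJZ = 38°  [E on ray JZ]
2. ∠JZP = 69°  [△ZJP]
3. ∠EZR = 69°  [E on ZJ, R on ZP]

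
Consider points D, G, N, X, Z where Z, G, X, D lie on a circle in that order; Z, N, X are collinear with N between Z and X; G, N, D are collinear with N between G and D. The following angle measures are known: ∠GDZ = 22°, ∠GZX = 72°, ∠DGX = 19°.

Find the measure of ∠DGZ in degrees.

1. ∠GXZ = 22°  [same arc ZG]
2. ∠XGZ = 86°  [△ZGX]
3. ∠DZX = 19°  [same arc XD]
4. ∠XDZ = 94°  [cyclic ZGXD, opposite ∠G+∠D]
5. ∠DXZ = 67°  [△ZXD]
6. ∠DGZ = 67°  [same arc ZD]

∠DGZ = 67°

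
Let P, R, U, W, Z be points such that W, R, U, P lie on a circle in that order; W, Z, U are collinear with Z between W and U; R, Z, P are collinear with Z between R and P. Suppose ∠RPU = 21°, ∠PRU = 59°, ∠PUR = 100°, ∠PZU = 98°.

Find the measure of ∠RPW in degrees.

1. ∠PWU = 59°  [same arc UP]
2. ∠PZW = 82°  [linear pair at Z on WU]
3. ∠RPW = 39°  [△WZP]

∠RPW = 39°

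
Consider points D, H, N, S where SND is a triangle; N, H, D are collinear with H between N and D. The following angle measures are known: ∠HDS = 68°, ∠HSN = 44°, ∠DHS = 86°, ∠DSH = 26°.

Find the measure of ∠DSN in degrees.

1. ∠NDS = 68°  [H on ray DN]
2. ∠NHS = 94°  [linear pair at H on ND]
3. ∠HNS = 42°  [△SNH]
4. ∠DNS = 42°  [H on ray ND]
5. ∠DSN = 70°  [△SND]

∠DSN = 70°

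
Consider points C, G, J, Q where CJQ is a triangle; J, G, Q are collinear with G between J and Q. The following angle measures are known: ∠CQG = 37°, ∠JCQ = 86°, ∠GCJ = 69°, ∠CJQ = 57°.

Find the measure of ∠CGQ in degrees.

∠CGQ = 126°

1. ∠CJG = 57°  [G on ray JQ]
2. ∠CGJ = 54°  [△CJG]
3. ∠CGQ = 126°  [linear pair at G on JQ]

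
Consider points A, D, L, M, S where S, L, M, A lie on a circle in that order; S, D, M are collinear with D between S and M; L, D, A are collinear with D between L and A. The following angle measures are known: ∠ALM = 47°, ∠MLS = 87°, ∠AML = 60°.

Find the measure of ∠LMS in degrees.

∠LMS = 20°

1. ∠LAM = 73°  [△LMA]
2. ∠LSM = 73°  [same arc LM]
3. ∠LMS = 20°  [△SLM]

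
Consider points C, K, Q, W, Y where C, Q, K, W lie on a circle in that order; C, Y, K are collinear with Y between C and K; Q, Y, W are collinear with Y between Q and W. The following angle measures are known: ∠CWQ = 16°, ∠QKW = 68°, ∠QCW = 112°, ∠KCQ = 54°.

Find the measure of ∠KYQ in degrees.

1. ∠CQW = 52°  [△CQW]
2. ∠CYQ = 74°  [△CYQ]
3. ∠KYQ = 106°  [linear pair at Y on CK]

∠KYQ = 106°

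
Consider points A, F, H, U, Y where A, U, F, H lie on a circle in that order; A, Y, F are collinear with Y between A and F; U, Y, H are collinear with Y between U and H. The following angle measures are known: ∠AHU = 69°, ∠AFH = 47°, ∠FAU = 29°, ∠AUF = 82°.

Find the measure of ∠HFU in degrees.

∠HFU = 116°

1. ∠AUH = 47°  [same arc AH]
2. ∠HAU = 64°  [△AUH]
3. ∠HFU = 116°  [cyclic AUFH, opposite ∠A+∠F]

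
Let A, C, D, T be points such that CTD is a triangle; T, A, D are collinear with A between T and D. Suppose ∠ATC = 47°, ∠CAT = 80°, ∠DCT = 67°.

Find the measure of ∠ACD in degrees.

1. ∠CTD = 47°  [A on ray TD]
2. ∠CAD = 100°  [linear pair at A on TD]
3. ∠CDT = 66°  [△CTD]
4. ∠ADC = 66°  [A on ray DT]
5. ∠ACD = 14°  [△CAD]

∠ACD = 14°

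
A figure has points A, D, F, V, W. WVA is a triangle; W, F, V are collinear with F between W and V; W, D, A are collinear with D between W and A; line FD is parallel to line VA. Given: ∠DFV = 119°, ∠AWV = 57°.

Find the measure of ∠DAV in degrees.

∠DAV = 62°

1. ∠DFW = 61°  [linear pair at F on WV]
2. ∠DWF = 57°  [F on WV, D on WA]
3. ∠FDW = 62°  [△WFD]
4. ∠ADF = 118°  [linear pair at D on WA]
5. ∠DAV = 62°  [FD∥VA, co-interior at A–D]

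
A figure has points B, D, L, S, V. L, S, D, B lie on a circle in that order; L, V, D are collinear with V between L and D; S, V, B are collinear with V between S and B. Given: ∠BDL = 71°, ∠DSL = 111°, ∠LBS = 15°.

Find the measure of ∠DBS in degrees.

∠DBS = 54°

1. ∠LDS = 15°  [same arc LS]
2. ∠DLS = 54°  [△LSD]
3. ∠DBS = 54°  [same arc SD]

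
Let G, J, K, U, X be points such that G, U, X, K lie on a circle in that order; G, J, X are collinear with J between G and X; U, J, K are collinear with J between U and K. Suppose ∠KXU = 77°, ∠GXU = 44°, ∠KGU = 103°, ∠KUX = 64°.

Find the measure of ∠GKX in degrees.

∠GKX = 83°

1. ∠GKU = 44°  [same arc GU]
2. ∠GUK = 33°  [△GUK]
3. ∠KGX = 64°  [same arc XK]
4. ∠GXK = 33°  [same arc GK]
5. ∠GKX = 83°  [△GXK]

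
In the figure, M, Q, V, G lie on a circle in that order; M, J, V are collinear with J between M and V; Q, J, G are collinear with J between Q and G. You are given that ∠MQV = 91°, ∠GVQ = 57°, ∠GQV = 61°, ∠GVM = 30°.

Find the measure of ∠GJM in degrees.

∠GJM = 92°

1. ∠GMQ = 123°  [cyclic MQVG, opposite ∠M+∠V]
2. ∠GMV = 61°  [same arc VG]
3. ∠GQM = 30°  [same arc MG]
4. ∠MGQ = 27°  [△MQG]
5. ∠GJM = 92°  [△MJG]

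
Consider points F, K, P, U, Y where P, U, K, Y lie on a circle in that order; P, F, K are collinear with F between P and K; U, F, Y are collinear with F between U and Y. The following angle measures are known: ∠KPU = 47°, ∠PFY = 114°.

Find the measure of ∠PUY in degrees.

∠PUY = 67°

1. ∠KYU = 47°  [same arc UK]
2. ∠KFY = 66°  [linear pair at F on PK]
3. ∠PKY = 67°  [△KFY]
4. ∠PUY = 67°  [same arc PY]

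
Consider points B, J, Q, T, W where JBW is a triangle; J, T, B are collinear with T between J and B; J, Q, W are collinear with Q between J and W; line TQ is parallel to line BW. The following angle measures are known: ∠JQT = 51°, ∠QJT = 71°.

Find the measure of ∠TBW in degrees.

∠TBW = 58°

1. ∠JTQ = 58°  [△JTQ]
2. ∠BTQ = 122°  [linear pair at T on JB]
3. ∠TBW = 58°  [TQ∥BW, co-interior at B–T]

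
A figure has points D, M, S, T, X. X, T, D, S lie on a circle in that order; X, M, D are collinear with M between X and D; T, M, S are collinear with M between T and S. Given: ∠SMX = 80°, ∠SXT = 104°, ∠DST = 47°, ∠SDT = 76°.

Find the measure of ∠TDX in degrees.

∠TDX = 43°

1. ∠DMT = 80°  [vertical angles at M]
2. ∠DTS = 57°  [△TDS]
3. ∠TDX = 43°  [△TMD]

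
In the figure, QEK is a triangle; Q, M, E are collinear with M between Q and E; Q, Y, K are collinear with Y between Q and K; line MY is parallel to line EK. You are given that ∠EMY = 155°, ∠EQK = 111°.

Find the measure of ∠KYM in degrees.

1. ∠QMY = 25°  [linear pair at M on QE]
2. ∠MQY = 111°  [M on QE, Y on QK]
3. ∠MYQ = 44°  [△QMY]
4. ∠KYM = 136°  [linear pair at Y on QK]

∠KYM = 136°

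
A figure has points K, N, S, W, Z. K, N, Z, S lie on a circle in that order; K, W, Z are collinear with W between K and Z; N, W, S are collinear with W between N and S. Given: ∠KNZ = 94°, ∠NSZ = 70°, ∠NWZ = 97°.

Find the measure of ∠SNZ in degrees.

∠SNZ = 67°

1. ∠NKZ = 70°  [same arc NZ]
2. ∠KZN = 16°  [△KNZ]
3. ∠SNZ = 67°  [△NWZ]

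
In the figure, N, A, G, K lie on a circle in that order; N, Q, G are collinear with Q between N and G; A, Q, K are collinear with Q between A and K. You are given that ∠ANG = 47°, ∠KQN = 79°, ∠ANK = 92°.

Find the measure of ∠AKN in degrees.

∠AKN = 56°

1. ∠AKG = 47°  [same arc AG]
2. ∠AQG = 79°  [vertical angles at Q]
3. ∠AGK = 88°  [cyclic NAGK, opposite ∠N+∠G]
4. ∠GAK = 45°  [△AGK]
5. ∠AGN = 56°  [△AQG]
6. ∠AKN = 56°  [same arc NA]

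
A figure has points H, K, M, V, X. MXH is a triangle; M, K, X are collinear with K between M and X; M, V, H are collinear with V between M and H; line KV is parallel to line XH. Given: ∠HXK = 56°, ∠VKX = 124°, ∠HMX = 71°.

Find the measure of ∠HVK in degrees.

∠HVK = 127°

1. ∠MKV = 56°  [linear pair at K on MX]
2. ∠KMV = 71°  [K on MX, V on MH]
3. ∠KVM = 53°  [△MKV]
4. ∠HVK = 127°  [linear pair at V on MH]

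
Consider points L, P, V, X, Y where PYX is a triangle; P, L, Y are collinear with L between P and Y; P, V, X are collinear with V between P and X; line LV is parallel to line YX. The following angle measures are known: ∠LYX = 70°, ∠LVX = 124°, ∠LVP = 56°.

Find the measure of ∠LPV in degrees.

∠LPV = 54°

1. ∠PYX = 70°  [L on ray YP]
2. ∠PXY = 56°  [LV∥YX, corresponding at V]
3. ∠XPY = 54°  [△PYX]
4. ∠LPV = 54°  [L on PY, V on PX]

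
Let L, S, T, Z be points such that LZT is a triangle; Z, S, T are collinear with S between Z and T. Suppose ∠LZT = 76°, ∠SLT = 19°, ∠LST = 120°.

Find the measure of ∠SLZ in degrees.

1. ∠LZS = 76°  [S on ray ZT]
2. ∠LSZ = 60°  [linear pair at S on ZT]
3. ∠SLZ = 44°  [△LZS]

∠SLZ = 44°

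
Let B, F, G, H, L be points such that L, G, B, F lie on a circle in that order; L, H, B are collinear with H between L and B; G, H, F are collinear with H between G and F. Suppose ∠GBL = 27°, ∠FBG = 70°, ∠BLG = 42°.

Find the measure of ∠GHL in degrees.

1. ∠GFL = 27°  [same arc LG]
2. ∠FLG = 110°  [cyclic LGBF, opposite ∠L+∠B]
3. ∠FGL = 43°  [△LGF]
4. ∠GHL = 95°  [△LHG]

∠GHL = 95°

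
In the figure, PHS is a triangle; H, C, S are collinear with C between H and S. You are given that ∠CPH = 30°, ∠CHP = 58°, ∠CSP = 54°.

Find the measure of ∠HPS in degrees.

∠HPS = 68°

1. ∠PHS = 58°  [C on ray HS]
2. ∠HSP = 54°  [C on ray SH]
3. ∠HPS = 68°  [△PHS]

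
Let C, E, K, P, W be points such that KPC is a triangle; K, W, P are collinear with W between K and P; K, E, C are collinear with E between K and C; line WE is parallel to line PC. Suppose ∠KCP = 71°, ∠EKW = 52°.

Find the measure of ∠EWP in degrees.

1. ∠KEW = 71°  [WE∥PC, corresponding at E]
2. ∠EWK = 57°  [△KWE]
3. ∠EWP = 123°  [linear pair at W on KP]

∠EWP = 123°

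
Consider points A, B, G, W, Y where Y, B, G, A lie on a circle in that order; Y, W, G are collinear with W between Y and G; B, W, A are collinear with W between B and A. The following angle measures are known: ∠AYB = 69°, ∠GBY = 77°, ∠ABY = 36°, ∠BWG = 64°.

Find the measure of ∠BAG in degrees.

1. ∠AGY = 36°  [same arc YA]
2. ∠AWY = 64°  [vertical angles at W]
3. ∠AWG = 116°  [linear pair at W on YG]
4. ∠BAG = 28°  [△GWA]

∠BAG = 28°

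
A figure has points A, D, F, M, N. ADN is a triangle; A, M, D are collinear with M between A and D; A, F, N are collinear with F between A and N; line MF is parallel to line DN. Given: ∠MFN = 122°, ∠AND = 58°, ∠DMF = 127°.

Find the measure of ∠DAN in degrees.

∠DAN = 69°

1. ∠AFM = 58°  [linear pair at F on AN]
2. ∠AMF = 53°  [linear pair at M on AD]
3. ∠FAM = 69°  [△AMF]
4. ∠DAN = 69°  [M on AD, F on AN]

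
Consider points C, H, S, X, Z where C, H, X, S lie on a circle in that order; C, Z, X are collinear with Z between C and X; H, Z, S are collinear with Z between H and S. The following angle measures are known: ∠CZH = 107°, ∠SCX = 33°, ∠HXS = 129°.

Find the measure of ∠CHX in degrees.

1. ∠HZX = 73°  [linear pair at Z on CX]
2. ∠SHX = 33°  [same arc XS]
3. ∠HSX = 18°  [△HXS]
4. ∠CXH = 74°  [△HZX]
5. ∠HCX = 18°  [same arc HX]
6. ∠CHX = 88°  [△CHX]

∠CHX = 88°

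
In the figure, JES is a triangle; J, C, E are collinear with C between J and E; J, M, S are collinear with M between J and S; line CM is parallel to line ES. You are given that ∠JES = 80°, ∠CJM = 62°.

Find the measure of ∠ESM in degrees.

1. ∠JCM = 80°  [CM∥ES, corresponding at C]
2. ∠CMJ = 38°  [△JCM]
3. ∠CMS = 142°  [linear pair at M on JS]
4. ∠ESM = 38°  [CM∥ES, co-interior at S–M]

∠ESM = 38°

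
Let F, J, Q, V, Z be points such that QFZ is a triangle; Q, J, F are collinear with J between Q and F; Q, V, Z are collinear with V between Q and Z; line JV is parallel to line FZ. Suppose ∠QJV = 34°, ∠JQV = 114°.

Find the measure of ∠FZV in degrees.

∠FZV = 32°

1. ∠JVQ = 32°  [△QJV]
2. ∠JVZ = 148°  [linear pair at V on QZ]
3. ∠FZV = 32°  [JV∥FZ, co-interior at Z–V]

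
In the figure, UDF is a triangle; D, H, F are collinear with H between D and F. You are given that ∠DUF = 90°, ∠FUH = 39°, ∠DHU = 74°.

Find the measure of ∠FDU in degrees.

1. ∠FHU = 106°  [linear pair at H on DF]
2. ∠HFU = 35°  [△UHF]
3. ∠DFU = 35°  [H on ray FD]
4. ∠FDU = 55°  [△UDF]

∠FDU = 55°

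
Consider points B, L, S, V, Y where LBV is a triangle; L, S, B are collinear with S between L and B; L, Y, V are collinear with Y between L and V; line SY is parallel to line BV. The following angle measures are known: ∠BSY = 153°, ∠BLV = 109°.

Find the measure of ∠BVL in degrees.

1. ∠LSY = 27°  [linear pair at S on LB]
2. ∠SLY = 109°  [S on LB, Y on LV]
3. ∠LYS = 44°  [△LSY]
4. ∠BVL = 44°  [SY∥BV, corresponding at Y]

∠BVL = 44°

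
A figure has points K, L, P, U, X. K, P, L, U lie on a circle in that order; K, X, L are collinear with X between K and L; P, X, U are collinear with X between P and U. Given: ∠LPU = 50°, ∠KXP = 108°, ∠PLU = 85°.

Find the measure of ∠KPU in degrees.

1. ∠LUP = 45°  [△PLU]
2. ∠LKP = 45°  [same arc PL]
3. ∠KPU = 27°  [△KXP]

∠KPU = 27°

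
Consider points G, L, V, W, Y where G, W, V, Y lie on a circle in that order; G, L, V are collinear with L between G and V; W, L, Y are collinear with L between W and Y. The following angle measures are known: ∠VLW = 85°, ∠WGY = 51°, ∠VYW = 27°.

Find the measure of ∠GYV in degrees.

1. ∠GLY = 85°  [vertical angles at L]
2. ∠WVY = 129°  [cyclic GWVY, opposite ∠G+∠V]
3. ∠VWY = 24°  [△WVY]
4. ∠VLY = 95°  [linear pair at L on GV]
5. ∠VGY = 24°  [same arc VY]
6. ∠GVY = 58°  [△VLY]
7. ∠GYV = 98°  [△GVY]

∠GYV = 98°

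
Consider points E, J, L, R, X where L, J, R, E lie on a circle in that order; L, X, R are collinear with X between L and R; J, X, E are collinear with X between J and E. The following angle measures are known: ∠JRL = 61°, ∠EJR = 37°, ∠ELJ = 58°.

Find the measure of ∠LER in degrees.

∠LER = 82°

1. ∠JEL = 61°  [same arc LJ]
2. ∠ELR = 37°  [same arc RE]
3. ∠EJL = 61°  [△LJE]
4. ∠ERL = 61°  [same arc LE]
5. ∠LER = 82°  [△LRE]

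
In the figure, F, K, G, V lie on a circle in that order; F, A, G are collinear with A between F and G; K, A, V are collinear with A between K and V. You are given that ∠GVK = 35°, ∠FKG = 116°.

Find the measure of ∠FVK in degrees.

1. ∠GFK = 35°  [same arc KG]
2. ∠FGK = 29°  [△FKG]
3. ∠FVK = 29°  [same arc FK]

∠FVK = 29°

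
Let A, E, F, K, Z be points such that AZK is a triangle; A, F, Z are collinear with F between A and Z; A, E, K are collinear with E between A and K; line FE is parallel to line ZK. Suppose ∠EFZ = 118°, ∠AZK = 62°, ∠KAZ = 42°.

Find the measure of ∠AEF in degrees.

∠AEF = 76°

1. ∠AFE = 62°  [linear pair at F on AZ]
2. ∠EAF = 42°  [F on AZ, E on AK]
3. ∠AEF = 76°  [△AFE]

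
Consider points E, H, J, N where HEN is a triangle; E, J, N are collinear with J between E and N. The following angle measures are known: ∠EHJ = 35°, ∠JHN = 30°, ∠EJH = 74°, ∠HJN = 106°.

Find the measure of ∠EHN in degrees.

1. ∠HEJ = 71°  [△HEJ]
2. ∠HNJ = 44°  [△HJN]
3. ∠HEN = 71°  [J on ray EN]
4. ∠ENH = 44°  [J on ray NE]
5. ∠EHN = 65°  [△HEN]

∠EHN = 65°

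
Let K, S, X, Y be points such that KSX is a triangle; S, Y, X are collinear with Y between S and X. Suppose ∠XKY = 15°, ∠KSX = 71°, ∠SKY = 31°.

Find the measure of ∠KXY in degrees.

∠KXY = 63°

1. ∠KSY = 71°  [Y on ray SX]
2. ∠KYS = 78°  [△KSY]
3. ∠KYX = 102°  [linear pair at Y on SX]
4. ∠KXY = 63°  [△KYX]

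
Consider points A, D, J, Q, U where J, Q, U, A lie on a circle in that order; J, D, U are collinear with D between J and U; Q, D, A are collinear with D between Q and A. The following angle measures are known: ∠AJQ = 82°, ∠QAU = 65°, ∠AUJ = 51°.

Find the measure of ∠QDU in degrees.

∠QDU = 116°

1. ∠QJU = 65°  [same arc QU]
2. ∠AQJ = 51°  [same arc JA]
3. ∠JDQ = 64°  [△JDQ]
4. ∠QDU = 116°  [linear pair at D on JU]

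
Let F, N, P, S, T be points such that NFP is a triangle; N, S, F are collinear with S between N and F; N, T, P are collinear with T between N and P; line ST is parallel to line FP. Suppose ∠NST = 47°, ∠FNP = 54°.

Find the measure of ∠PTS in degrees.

1. ∠NFP = 47°  [ST∥FP, corresponding at S]
2. ∠FPN = 79°  [△NFP]
3. ∠NTS = 79°  [ST∥FP, corresponding at T]
4. ∠PTS = 101°  [linear pair at T on NP]

∠PTS = 101°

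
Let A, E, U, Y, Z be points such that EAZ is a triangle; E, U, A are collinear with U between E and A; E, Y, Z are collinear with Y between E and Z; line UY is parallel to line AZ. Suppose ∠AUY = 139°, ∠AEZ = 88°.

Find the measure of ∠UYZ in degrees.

1. ∠EUY = 41°  [linear pair at U on EA]
2. ∠UEY = 88°  [U on EA, Y on EZ]
3. ∠EYU = 51°  [△EUY]
4. ∠UYZ = 129°  [linear pair at Y on EZ]

∠UYZ = 129°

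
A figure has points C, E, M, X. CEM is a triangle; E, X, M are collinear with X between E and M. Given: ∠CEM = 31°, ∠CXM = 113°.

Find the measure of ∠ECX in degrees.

1. ∠CEX = 31°  [X on ray EM]
2. ∠CXE = 67°  [linear pair at X on EM]
3. ∠ECX = 82°  [△CEX]

∠ECX = 82°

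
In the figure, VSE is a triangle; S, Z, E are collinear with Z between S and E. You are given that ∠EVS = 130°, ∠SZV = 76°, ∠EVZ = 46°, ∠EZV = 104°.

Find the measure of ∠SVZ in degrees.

1. ∠VEZ = 30°  [△VZE]
2. ∠SEV = 30°  [Z on ray ES]
3. ∠ESV = 20°  [△VSE]
4. ∠VSZ = 20°  [Z on ray SE]
5. ∠SVZ = 84°  [△VSZ]

∠SVZ = 84°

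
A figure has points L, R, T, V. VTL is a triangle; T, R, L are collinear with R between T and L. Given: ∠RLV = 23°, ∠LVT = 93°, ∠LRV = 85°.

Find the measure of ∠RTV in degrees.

1. ∠TLV = 23°  [R on ray LT]
2. ∠LTV = 64°  [△VTL]
3. ∠RTV = 64°  [R on ray TL]

∠RTV = 64°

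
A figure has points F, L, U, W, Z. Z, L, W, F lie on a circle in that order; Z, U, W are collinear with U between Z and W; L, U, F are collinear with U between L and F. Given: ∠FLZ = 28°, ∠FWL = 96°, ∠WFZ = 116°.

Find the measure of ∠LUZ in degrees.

1. ∠FWZ = 28°  [same arc ZF]
2. ∠FZL = 84°  [cyclic ZLWF, opposite ∠Z+∠W]
3. ∠FZW = 36°  [△ZWF]
4. ∠LFZ = 68°  [△ZLF]
5. ∠FLW = 36°  [same arc WF]
6. ∠LWZ = 68°  [same arc ZL]
7. ∠LUW = 76°  [△LUW]
8. ∠LUZ = 104°  [linear pair at U on ZW]

∠LUZ = 104°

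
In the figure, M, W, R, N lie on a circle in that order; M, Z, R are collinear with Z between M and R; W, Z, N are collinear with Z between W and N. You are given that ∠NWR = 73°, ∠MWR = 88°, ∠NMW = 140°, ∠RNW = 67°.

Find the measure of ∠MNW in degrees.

1. ∠RMW = 67°  [same arc WR]
2. ∠MRW = 25°  [△MWR]
3. ∠MNW = 25°  [same arc MW]

∠MNW = 25°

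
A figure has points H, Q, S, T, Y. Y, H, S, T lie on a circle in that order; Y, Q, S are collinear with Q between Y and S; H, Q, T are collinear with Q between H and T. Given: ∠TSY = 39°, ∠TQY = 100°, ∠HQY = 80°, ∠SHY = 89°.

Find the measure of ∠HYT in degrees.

∠HYT = 111°

1. ∠THY = 39°  [same arc YT]
2. ∠HYS = 61°  [△YQH]
3. ∠HSY = 30°  [△YHS]
4. ∠HTY = 30°  [same arc YH]
5. ∠HYT = 111°  [△YHT]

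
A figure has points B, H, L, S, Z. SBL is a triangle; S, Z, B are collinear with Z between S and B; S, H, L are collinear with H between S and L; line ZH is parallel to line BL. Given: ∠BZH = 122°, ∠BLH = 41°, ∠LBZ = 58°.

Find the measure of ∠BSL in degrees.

1. ∠BLS = 41°  [H on ray LS]
2. ∠LBS = 58°  [Z on ray BS]
3. ∠BSL = 81°  [△SBL]

∠BSL = 81°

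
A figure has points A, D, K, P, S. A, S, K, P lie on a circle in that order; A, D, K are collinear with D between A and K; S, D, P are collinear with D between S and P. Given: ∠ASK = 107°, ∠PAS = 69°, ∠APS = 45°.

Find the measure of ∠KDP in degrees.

1. ∠ASP = 66°  [△ASP]
2. ∠AKS = 45°  [same arc AS]
3. ∠AKP = 66°  [same arc AP]
4. ∠KAS = 28°  [△ASK]
5. ∠KPS = 28°  [same arc SK]
6. ∠KDP = 86°  [△KDP]

∠KDP = 86°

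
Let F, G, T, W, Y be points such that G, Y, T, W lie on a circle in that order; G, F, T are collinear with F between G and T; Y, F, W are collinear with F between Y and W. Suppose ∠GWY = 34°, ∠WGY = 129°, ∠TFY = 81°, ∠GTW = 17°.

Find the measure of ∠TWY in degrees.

∠TWY = 64°

1. ∠GTY = 34°  [same arc GY]
2. ∠WTY = 51°  [cyclic GYTW, opposite ∠G+∠T]
3. ∠TYW = 65°  [△YFT]
4. ∠TWY = 64°  [△YTW]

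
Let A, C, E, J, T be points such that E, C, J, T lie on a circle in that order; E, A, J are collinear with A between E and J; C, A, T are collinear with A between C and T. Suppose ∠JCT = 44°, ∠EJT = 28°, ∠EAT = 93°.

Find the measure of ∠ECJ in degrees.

1. ∠JET = 44°  [same arc JT]
2. ∠ETJ = 108°  [△EJT]
3. ∠ECJ = 72°  [cyclic ECJT, opposite ∠C+∠T]

∠ECJ = 72°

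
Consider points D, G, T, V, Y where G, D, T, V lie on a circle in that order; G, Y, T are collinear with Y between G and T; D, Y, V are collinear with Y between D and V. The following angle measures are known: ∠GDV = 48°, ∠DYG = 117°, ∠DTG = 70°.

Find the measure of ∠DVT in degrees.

∠DVT = 15°

1. ∠GTV = 48°  [same arc GV]
2. ∠TYV = 117°  [vertical angles at Y]
3. ∠DVT = 15°  [△TYV]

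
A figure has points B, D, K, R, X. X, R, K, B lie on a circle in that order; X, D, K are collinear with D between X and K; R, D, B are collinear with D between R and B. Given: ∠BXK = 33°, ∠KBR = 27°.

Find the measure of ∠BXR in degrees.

1. ∠BRK = 33°  [same arc KB]
2. ∠BKR = 120°  [△RKB]
3. ∠BXR = 60°  [cyclic XRKB, opposite ∠X+∠K]

∠BXR = 60°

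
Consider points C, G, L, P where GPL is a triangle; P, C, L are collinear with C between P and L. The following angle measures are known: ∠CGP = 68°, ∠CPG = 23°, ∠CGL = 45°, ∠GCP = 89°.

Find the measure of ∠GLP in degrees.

∠GLP = 44°

1. ∠GCL = 91°  [linear pair at C on PL]
2. ∠CLG = 44°  [△GCL]
3. ∠GLP = 44°  [C on ray LP]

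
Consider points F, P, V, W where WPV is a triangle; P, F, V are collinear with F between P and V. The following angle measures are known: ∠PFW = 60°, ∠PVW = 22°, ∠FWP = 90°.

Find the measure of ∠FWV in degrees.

∠FWV = 38°

1. ∠VFW = 120°  [linear pair at F on PV]
2. ∠FVW = 22°  [F on ray VP]
3. ∠FWV = 38°  [△WFV]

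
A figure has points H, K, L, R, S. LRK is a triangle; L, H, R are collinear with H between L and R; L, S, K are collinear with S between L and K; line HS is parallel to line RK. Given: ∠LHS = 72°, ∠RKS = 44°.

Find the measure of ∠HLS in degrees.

1. ∠KRL = 72°  [HS∥RK, corresponding at H]
2. ∠LKR = 44°  [S on ray KL]
3. ∠KLR = 64°  [△LRK]
4. ∠HLS = 64°  [H on LR, S on LK]

∠HLS = 64°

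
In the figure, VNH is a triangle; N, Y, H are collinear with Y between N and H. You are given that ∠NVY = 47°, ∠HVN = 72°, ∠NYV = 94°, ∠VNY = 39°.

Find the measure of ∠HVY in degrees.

∠HVY = 25°

1. ∠HYV = 86°  [linear pair at Y on NH]
2. ∠HNV = 39°  [Y on ray NH]
3. ∠NHV = 69°  [△VNH]
4. ∠VHY = 69°  [Y on ray HN]
5. ∠HVY = 25°  [△VYH]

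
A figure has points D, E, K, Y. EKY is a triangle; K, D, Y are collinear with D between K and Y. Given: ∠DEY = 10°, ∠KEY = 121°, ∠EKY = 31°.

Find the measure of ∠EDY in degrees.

∠EDY = 142°

1. ∠EYK = 28°  [△EKY]
2. ∠DYE = 28°  [D on ray YK]
3. ∠EDY = 142°  [△EDY]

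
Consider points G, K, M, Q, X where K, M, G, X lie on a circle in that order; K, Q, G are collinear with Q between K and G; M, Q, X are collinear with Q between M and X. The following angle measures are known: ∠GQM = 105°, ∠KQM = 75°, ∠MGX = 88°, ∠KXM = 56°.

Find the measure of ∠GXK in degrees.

1. ∠KQX = 105°  [vertical angles at Q]
2. ∠MKX = 92°  [cyclic KMGX, opposite ∠K+∠G]
3. ∠KMX = 32°  [△KMX]
4. ∠GKX = 19°  [△KQX]
5. ∠KGX = 32°  [same arc KX]
6. ∠GXK = 129°  [△KGX]

∠GXK = 129°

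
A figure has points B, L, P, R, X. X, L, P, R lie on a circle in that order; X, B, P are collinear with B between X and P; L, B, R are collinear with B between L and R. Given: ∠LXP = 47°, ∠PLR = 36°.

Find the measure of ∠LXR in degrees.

1. ∠LRP = 47°  [same arc LP]
2. ∠LPR = 97°  [△LPR]
3. ∠LXR = 83°  [cyclic XLPR, opposite ∠X+∠P]

∠LXR = 83°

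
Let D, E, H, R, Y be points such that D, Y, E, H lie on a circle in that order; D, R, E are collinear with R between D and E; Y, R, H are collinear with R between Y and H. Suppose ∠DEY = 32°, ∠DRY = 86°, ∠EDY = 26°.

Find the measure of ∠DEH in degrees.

∠DEH = 68°

1. ∠ERH = 86°  [vertical angles at R]
2. ∠EHY = 26°  [same arc YE]
3. ∠DEH = 68°  [△ERH]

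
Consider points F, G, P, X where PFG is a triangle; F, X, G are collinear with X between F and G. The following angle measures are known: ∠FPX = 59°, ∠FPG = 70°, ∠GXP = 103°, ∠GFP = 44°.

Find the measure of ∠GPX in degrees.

∠GPX = 11°

1. ∠FGP = 66°  [△PFG]
2. ∠PGX = 66°  [X on ray GF]
3. ∠GPX = 11°  [△PXG]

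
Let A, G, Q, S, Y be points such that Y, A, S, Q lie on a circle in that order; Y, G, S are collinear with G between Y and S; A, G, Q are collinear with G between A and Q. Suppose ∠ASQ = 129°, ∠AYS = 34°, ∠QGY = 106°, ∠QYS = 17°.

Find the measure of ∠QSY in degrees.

1. ∠AQS = 34°  [same arc AS]
2. ∠QGS = 74°  [linear pair at G on YS]
3. ∠QSY = 72°  [△SGQ]

∠QSY = 72°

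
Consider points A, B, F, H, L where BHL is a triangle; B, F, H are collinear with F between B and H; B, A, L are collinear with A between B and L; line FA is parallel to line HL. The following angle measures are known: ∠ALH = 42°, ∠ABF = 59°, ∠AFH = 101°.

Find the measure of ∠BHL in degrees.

∠BHL = 79°

1. ∠BLH = 42°  [A on ray LB]
2. ∠HBL = 59°  [F on BH, A on BL]
3. ∠BHL = 79°  [△BHL]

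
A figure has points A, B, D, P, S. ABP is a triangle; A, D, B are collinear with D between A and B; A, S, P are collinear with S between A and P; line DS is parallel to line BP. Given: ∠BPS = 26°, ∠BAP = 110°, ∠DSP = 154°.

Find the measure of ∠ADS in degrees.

1. ∠APB = 26°  [S on ray PA]
2. ∠ABP = 44°  [△ABP]
3. ∠ADS = 44°  [DS∥BP, corresponding at D]

∠ADS = 44°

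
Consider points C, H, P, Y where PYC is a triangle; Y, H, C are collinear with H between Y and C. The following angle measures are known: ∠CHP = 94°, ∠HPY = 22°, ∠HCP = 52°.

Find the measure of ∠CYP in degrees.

∠CYP = 72°

1. ∠PHY = 86°  [linear pair at H on YC]
2. ∠HYP = 72°  [△PYH]
3. ∠CYP = 72°  [H on ray YC]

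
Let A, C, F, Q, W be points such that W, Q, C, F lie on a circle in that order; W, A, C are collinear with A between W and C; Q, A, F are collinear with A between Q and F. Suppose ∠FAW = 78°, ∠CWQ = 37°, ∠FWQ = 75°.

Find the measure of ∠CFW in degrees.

1. ∠CAF = 102°  [linear pair at A on WC]
2. ∠CFQ = 37°  [same arc QC]
3. ∠FCQ = 105°  [cyclic WQCF, opposite ∠W+∠C]
4. ∠FCW = 41°  [△CAF]
5. ∠CQF = 38°  [△QCF]
6. ∠CWF = 38°  [same arc CF]
7. ∠CFW = 101°  [△WCF]

∠CFW = 101°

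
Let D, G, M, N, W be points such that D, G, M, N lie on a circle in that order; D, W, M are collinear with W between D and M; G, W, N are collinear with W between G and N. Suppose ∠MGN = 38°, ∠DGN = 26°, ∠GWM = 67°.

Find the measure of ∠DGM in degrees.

1. ∠MDN = 38°  [same arc MN]
2. ∠DMN = 26°  [same arc DN]
3. ∠DNM = 116°  [△DMN]
4. ∠DGM = 64°  [cyclic DGMN, opposite ∠G+∠N]

∠DGM = 64°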